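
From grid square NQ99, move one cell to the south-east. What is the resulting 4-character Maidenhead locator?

Longitude square 9; +1 → 10, wraps to 0, carry into field.
Longitude field N = 13; +1 → 14 = O.
Latitude square 9; −1 → 8.

OQ08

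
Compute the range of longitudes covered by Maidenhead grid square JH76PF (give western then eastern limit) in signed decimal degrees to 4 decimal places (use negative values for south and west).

15.2500, 15.3333

Field J=9, H=7: +9·20° lon, +7·10° lat → SW at lon 0°, lat -20°.
Square 7, 6: +7·2° lon, +6·1° lat → SW at lon 14°, lat -14°.
Subsquare p=15, f=5: +15·0.0833333° lon, +5·0.0416667° lat → SW at lon 15.25°, lat -13.7917°.
Cell spans 0.0833333° lon × 0.0416667° lat.
west 15.2500, east 15.3333.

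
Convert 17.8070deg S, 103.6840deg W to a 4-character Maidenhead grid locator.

DH82

Shift to the Maidenhead origin (180°W, 90°S): lon 76.32, lat 72.19.
Field (20°×10°, letters A–R): 76.32/20 → 3 → D, 72.19/10 → 7 → H; chars DH.
Square (2°×1°, digits 0–9): 16.32/2 → 8, 2.19/1 → 2; chars 82.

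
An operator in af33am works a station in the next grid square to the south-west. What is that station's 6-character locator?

Longitude subsquare a = 0; −1 → -1, wraps to 23 = x, carry into square.
Longitude square 3; −1 → 2.
Latitude subsquare m = 12; −1 → 11 = l.

AF23xl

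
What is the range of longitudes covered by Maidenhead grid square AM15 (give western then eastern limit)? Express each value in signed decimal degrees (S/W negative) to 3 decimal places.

Field A=0, M=12: +0·20° lon, +12·10° lat → SW at lon -180°, lat 30°.
Square 1, 5: +1·2° lon, +5·1° lat → SW at lon -178°, lat 35°.
Cell spans 2° lon × 1° lat.
west -178.000, east -176.000.

-178.000, -176.000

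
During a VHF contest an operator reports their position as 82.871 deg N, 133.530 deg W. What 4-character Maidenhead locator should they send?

CR32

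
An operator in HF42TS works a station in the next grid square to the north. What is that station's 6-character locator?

Latitude subsquare s = 18; +1 → 19 = t.
The longitude characters are unchanged.

HF42tt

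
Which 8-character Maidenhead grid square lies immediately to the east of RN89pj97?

Longitude extended square 9; +1 → 10, wraps to 0, carry into subsquare.
Longitude subsquare p = 15; +1 → 16 = q.
The latitude characters are unchanged.

RN89qj07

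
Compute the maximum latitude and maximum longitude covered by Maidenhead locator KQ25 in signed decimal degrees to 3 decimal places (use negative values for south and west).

Field K=10, Q=16: +10·20° lon, +16·10° lat → SW at lon 20°, lat 70°.
Square 2, 5: +2·2° lon, +5·1° lat → SW at lon 24°, lat 75°.
Cell spans 2° lon × 1° lat. NE corner is SW corner plus one full cell.
latitude 76.000, longitude 26.000.

76.000, 26.000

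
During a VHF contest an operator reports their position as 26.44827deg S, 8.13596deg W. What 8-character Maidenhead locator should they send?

IG53wn32

Offset from 180°W / 90°S: lon 171.86404°, lat 63.55173°.
Field (20°×10°, letters A–R): 171.86404/20 → 8 → I, 63.55173/10 → 6 → G; chars IG.
Square (2°×1°, digits 0–9): 11.86404/2 → 5, 3.55173/1 → 3; chars 53.
Subsquare (5′×2.5′, letters a–x): 1.86404/0.0833333 → 22 → w, 0.55173/0.0416667 → 13 → n; chars wn.
Extended square (30″×15″, digits 0–9): 0.03071/0.00833333 → 3, 0.01006/0.00416667 → 2; chars 32.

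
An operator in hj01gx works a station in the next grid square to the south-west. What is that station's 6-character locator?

Longitude subsquare g = 6; −1 → 5 = f.
Latitude subsquare x = 23; −1 → 22 = w.

HJ01fw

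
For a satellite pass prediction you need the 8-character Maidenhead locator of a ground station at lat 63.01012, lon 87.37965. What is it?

Add 180° to longitude and 90° to latitude: 267.37965, 153.01012.
Field: lon ⌊267.37965/20⌋ = 13 → N; lat ⌊153.01012/10⌋ = 15 → P.
Square: lon ⌊7.37965/2⌋ = 3; lat ⌊3.01012/1⌋ = 3.
Subsquare: lon ⌊1.37965/0.0833333⌋ = 16 → q; lat ⌊0.01012/0.0416667⌋ = 0 → a.
Extended square: lon ⌊0.04632/0.00833333⌋ = 5; lat ⌊0.01012/0.00416667⌋ = 2.

NP33qa52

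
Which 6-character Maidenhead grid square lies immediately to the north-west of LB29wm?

Longitude subsquare w = 22; −1 → 21 = v.
Latitude subsquare m = 12; +1 → 13 = n.

LB29vn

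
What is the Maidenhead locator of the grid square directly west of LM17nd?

LM17md

Longitude subsquare n = 13; −1 → 12 = m.
The latitude characters are unchanged.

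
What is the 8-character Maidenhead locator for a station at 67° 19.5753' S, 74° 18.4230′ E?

MC72dq61

Offset from 180°W / 90°S: lon 254.30705°, lat 22.67374°.
Field: 254.30705/20 → 12 → M, 22.67374/10 → 2 → C; chars MC.
Square: 14.30705/2 → 7, 2.67374/1 → 2; chars 72.
Subsquare: 0.30705/0.0833333 → 3 → d, 0.67374/0.0416667 → 16 → q; chars dq.
Extended square: 0.05705/0.00833333 → 6, 0.00708/0.00416667 → 1; chars 61.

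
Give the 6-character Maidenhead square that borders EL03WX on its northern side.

Latitude subsquare x = 23; +1 → 24, wraps to 0 = a, carry into square.
Latitude square 3; +1 → 4.
The longitude characters are unchanged.

EL04wa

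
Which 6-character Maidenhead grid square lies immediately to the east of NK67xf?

NK77af

Longitude subsquare x = 23; +1 → 24, wraps to 0 = a, carry into square.
Longitude square 6; +1 → 7.
The latitude characters are unchanged.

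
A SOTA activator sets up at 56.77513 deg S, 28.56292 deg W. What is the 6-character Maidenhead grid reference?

HD53rf

Offset from 180°W / 90°S: lon 151.4371°, lat 33.2249°.
Field: 151.4371/20 → 7 → H, 33.2249/10 → 3 → D; chars HD.
Square: 11.4371/2 → 5, 3.2249/1 → 3; chars 53.
Subsquare: 1.4371/0.0833333 → 17 → r, 0.2249/0.0416667 → 5 → f; chars rf.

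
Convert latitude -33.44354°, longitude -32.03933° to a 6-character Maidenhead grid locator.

Offset from 180°W / 90°S: lon 147.9607°, lat 56.5565°.
Field (20°×10°, letters A–R): lon ⌊147.9607/20⌋ = 7 → H; lat ⌊56.5565/10⌋ = 5 → F.
Square (2°×1°, digits 0–9): lon ⌊7.9607/2⌋ = 3; lat ⌊6.5565/1⌋ = 6.
Subsquare (5′×2.5′, letters a–x): lon ⌊1.9607/0.0833333⌋ = 23 → x; lat ⌊0.5565/0.0416667⌋ = 13 → n.

HF36xn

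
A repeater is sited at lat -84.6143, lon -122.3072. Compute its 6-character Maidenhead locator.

Add 180° to longitude and 90° to latitude: 57.6928, 5.3857.
Field: 57.6928/20 → 2 → C, 5.3857/10 → 0 → A; chars CA.
Square: 17.6928/2 → 8, 5.3857/1 → 5; chars 85.
Subsquare: 1.6928/0.0833333 → 20 → u, 0.3857/0.0416667 → 9 → j; chars uj.

CA85uj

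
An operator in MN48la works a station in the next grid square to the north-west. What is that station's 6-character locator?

MN48kb

Longitude subsquare l = 11; −1 → 10 = k.
Latitude subsquare a = 0; +1 → 1 = b.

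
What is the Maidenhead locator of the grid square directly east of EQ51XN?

EQ61an

Longitude subsquare x = 23; +1 → 24, wraps to 0 = a, carry into square.
Longitude square 5; +1 → 6.
The latitude characters are unchanged.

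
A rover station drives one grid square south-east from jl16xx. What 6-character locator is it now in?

Longitude subsquare x = 23; +1 → 24, wraps to 0 = a, carry into square.
Longitude square 1; +1 → 2.
Latitude subsquare x = 23; −1 → 22 = w.

JL26aw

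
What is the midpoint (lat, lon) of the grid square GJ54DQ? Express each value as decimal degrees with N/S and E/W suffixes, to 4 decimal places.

4.6875° N, 49.7083° W

Field G=6, J=9: +6·20° lon, +9·10° lat → SW at lon -60°, lat 0°.
Square 5, 4: +5·2° lon, +4·1° lat → SW at lon -50°, lat 4°.
Subsquare d=3, q=16: +3·0.0833333° lon, +16·0.0416667° lat → SW at lon -49.75°, lat 4.66667°.
Cell spans 0.0833333° lon × 0.0416667° lat. Centre is SW corner plus half of each.
latitude 4.6875° N, longitude 49.7083° W.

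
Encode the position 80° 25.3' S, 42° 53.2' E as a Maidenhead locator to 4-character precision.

LA19

Offset from 180°W / 90°S: lon 222.89°, lat 9.58°.
Field: 222.89/20 → 11 → L, 9.58/10 → 0 → A; chars LA.
Square: 2.89/2 → 1, 9.58/1 → 9; chars 19.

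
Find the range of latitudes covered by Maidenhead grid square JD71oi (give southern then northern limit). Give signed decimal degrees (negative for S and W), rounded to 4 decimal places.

Field J=9, D=3: +9·20° lon, +3·10° lat → SW at lon 0°, lat -60°.
Square 7, 1: +7·2° lon, +1·1° lat → SW at lon 14°, lat -59°.
Subsquare o=14, i=8: +14·0.0833333° lon, +8·0.0416667° lat → SW at lon 15.1667°, lat -58.6667°.
Cell spans 0.0833333° lon × 0.0416667° lat.
south -58.6667, north -58.6250.

-58.6667, -58.6250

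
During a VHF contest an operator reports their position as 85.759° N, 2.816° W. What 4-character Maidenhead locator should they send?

IR85

Offset from 180°W / 90°S: lon 177.18°, lat 175.76°.
Field: 177.18/20 → 8 → I, 175.76/10 → 17 → R; chars IR.
Square: 17.18/2 → 8, 5.76/1 → 5; chars 85.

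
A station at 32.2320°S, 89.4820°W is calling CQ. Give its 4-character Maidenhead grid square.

Offset from 180°W / 90°S: lon 90.52°, lat 57.77°.
Field: 90.52/20 → 4 → E, 57.77/10 → 5 → F; chars EF.
Square: 10.52/2 → 5, 7.77/1 → 7; chars 57.

EF57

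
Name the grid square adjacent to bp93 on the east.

CP03

Longitude square 9; +1 → 10, wraps to 0, carry into field.
Longitude field B = 1; +1 → 2 = C.
The latitude characters are unchanged.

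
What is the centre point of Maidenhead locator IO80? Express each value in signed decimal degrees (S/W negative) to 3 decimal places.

Field I=8, O=14: +8·20° lon, +14·10° lat → SW at lon -20°, lat 50°.
Square 8, 0: +8·2° lon, +0·1° lat → SW at lon -4°, lat 50°.
Cell spans 2° lon × 1° lat. Centre is SW corner plus half of each.
latitude 50.500, longitude -3.000.

50.500, -3.000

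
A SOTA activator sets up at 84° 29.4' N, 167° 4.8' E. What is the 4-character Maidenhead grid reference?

Offset from 180°W / 90°S: lon 347.08°, lat 174.49°.
Field (20°×10°, letters A–R): lon ⌊347.08/20⌋ = 17 → R; lat ⌊174.49/10⌋ = 17 → R.
Square (2°×1°, digits 0–9): lon ⌊7.08/2⌋ = 3; lat ⌊4.49/1⌋ = 4.

RR34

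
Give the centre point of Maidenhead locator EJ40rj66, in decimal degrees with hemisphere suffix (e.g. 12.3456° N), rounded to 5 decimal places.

0.40208° N, 90.52917° W

Field E=4, J=9: +4·20° lon, +9·10° lat → SW at lon -100°, lat 0°.
Square 4, 0: +4·2° lon, +0·1° lat → SW at lon -92°, lat 0°.
Subsquare r=17, j=9: +17·0.0833333° lon, +9·0.0416667° lat → SW at lon -90.5833°, lat 0.375°.
Extended square 6, 6: +6·0.00833333° lon, +6·0.00416667° lat → SW at lon -90.5333°, lat 0.4°.
Cell spans 0.00833333° lon × 0.00416667° lat. Centre is SW corner plus half of each.
latitude 0.40208° N, longitude 90.52917° W.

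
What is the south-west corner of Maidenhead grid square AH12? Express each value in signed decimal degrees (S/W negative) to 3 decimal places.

-18.000, -178.000

Field A=0, H=7: +0·20° lon, +7·10° lat → SW at lon -180°, lat -20°.
Square 1, 2: +1·2° lon, +2·1° lat → SW at lon -178°, lat -18°.
latitude -18.000, longitude -178.000.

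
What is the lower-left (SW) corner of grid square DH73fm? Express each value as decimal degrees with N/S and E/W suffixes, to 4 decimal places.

16.5000° S, 105.5833° W

Field D=3, H=7: +3·20° lon, +7·10° lat → SW at lon -120°, lat -20°.
Square 7, 3: +7·2° lon, +3·1° lat → SW at lon -106°, lat -17°.
Subsquare f=5, m=12: +5·0.0833333° lon, +12·0.0416667° lat → SW at lon -105.583°, lat -16.5°.
latitude 16.5000° S, longitude 105.5833° W.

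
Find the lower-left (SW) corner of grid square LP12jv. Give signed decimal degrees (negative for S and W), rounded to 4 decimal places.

62.8750, 42.7500

Field L=11, P=15: +11·20° lon, +15·10° lat → SW at lon 40°, lat 60°.
Square 1, 2: +1·2° lon, +2·1° lat → SW at lon 42°, lat 62°.
Subsquare j=9, v=21: +9·0.0833333° lon, +21·0.0416667° lat → SW at lon 42.75°, lat 62.875°.
latitude 62.8750, longitude 42.7500.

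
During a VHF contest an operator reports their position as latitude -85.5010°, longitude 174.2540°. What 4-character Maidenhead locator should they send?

RA74

Add 180° to longitude and 90° to latitude: 354.25, 4.50.
Field: 354.25/20 → 17 → R, 4.50/10 → 0 → A; chars RA.
Square: 14.25/2 → 7, 4.50/1 → 4; chars 74.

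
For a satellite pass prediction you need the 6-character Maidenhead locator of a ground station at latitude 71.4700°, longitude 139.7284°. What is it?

PQ91ul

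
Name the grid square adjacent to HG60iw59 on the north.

HG60ix50

Latitude extended square 9; +1 → 10, wraps to 0, carry into subsquare.
Latitude subsquare w = 22; +1 → 23 = x.
The longitude characters are unchanged.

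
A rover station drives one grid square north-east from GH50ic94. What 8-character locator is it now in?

GH50jc05

Longitude extended square 9; +1 → 10, wraps to 0, carry into subsquare.
Longitude subsquare i = 8; +1 → 9 = j.
Latitude extended square 4; +1 → 5.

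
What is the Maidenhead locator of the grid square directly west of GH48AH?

Longitude subsquare a = 0; −1 → -1, wraps to 23 = x, carry into square.
Longitude square 4; −1 → 3.
The latitude characters are unchanged.

GH38xh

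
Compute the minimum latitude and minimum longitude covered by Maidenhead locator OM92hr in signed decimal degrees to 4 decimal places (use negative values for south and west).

32.7083, 118.5833

Field O=14, M=12: +14·20° lon, +12·10° lat → SW at lon 100°, lat 30°.
Square 9, 2: +9·2° lon, +2·1° lat → SW at lon 118°, lat 32°.
Subsquare h=7, r=17: +7·0.0833333° lon, +17·0.0416667° lat → SW at lon 118.583°, lat 32.7083°.
latitude 32.7083, longitude 118.5833.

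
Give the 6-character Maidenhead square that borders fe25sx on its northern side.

FE26sa

Latitude subsquare x = 23; +1 → 24, wraps to 0 = a, carry into square.
Latitude square 5; +1 → 6.
The longitude characters are unchanged.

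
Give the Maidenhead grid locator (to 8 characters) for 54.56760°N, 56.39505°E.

LO84en76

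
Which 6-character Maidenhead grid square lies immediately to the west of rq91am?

RQ81xm

Longitude subsquare a = 0; −1 → -1, wraps to 23 = x, carry into square.
Longitude square 9; −1 → 8.
The latitude characters are unchanged.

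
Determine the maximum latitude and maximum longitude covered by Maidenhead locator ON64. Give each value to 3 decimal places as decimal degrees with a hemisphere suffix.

45.000° N, 114.000° E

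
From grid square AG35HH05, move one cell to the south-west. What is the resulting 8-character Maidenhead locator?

Longitude extended square 0; −1 → -1, wraps to 9, carry into subsquare.
Longitude subsquare h = 7; −1 → 6 = g.
Latitude extended square 5; −1 → 4.

AG35gh94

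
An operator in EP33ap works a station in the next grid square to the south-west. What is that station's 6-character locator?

EP23xo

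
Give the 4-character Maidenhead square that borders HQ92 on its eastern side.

IQ02

Longitude square 9; +1 → 10, wraps to 0, carry into field.
Longitude field H = 7; +1 → 8 = I.
The latitude characters are unchanged.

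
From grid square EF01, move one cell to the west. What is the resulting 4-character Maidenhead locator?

Longitude square 0; −1 → -1, wraps to 9, carry into field.
Longitude field E = 4; −1 → 3 = D.
The latitude characters are unchanged.

DF91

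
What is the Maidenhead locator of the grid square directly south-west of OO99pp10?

OO99po09

Longitude extended square 1; −1 → 0.
Latitude extended square 0; −1 → -1, wraps to 9, carry into subsquare.
Latitude subsquare p = 15; −1 → 14 = o.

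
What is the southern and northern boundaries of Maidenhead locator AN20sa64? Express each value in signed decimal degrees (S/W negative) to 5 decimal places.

40.01667, 40.02083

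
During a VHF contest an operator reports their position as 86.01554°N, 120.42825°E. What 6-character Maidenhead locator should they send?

PR06fa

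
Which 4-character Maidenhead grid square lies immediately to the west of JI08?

Longitude square 0; −1 → -1, wraps to 9, carry into field.
Longitude field J = 9; −1 → 8 = I.
The latitude characters are unchanged.

II98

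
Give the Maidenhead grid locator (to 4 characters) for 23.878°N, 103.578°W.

Add 180° to longitude and 90° to latitude: 76.42, 113.88.
Field (20°×10°, letters A–R): lon ⌊76.42/20⌋ = 3 → D; lat ⌊113.88/10⌋ = 11 → L.
Square (2°×1°, digits 0–9): lon ⌊16.42/2⌋ = 8; lat ⌊3.88/1⌋ = 3.

DL83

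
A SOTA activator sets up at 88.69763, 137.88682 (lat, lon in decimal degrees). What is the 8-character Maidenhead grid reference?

PR88wq67

Offset from 180°W / 90°S: lon 317.88682°, lat 178.69763°.
Field (20°×10°, letters A–R): 317.88682/20 → 15 → P, 178.69763/10 → 17 → R; chars PR.
Square (2°×1°, digits 0–9): 17.88682/2 → 8, 8.69763/1 → 8; chars 88.
Subsquare (5′×2.5′, letters a–x): 1.88682/0.0833333 → 22 → w, 0.69763/0.0416667 → 16 → q; chars wq.
Extended square (30″×15″, digits 0–9): 0.05349/0.00833333 → 6, 0.03096/0.00416667 → 7; chars 67.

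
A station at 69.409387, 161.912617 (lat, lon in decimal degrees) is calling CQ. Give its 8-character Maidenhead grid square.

RP09wj98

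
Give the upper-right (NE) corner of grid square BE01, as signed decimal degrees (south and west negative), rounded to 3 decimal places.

-48.000, -158.000

Field B=1, E=4: +1·20° lon, +4·10° lat → SW at lon -160°, lat -50°.
Square 0, 1: +0·2° lon, +1·1° lat → SW at lon -160°, lat -49°.
Cell spans 2° lon × 1° lat. NE corner is SW corner plus one full cell.
latitude -48.000, longitude -158.000.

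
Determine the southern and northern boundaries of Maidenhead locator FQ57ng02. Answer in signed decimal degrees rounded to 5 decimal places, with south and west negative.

77.25833, 77.26250

Field F=5, Q=16: +5·20° lon, +16·10° lat → SW at lon -80°, lat 70°.
Square 5, 7: +5·2° lon, +7·1° lat → SW at lon -70°, lat 77°.
Subsquare n=13, g=6: +13·0.0833333° lon, +6·0.0416667° lat → SW at lon -68.9167°, lat 77.25°.
Extended square 0, 2: +0·0.00833333° lon, +2·0.00416667° lat → SW at lon -68.9167°, lat 77.2583°.
Cell spans 0.00833333° lon × 0.00416667° lat.
south 77.25833, north 77.26250.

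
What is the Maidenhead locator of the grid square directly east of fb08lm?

FB08mm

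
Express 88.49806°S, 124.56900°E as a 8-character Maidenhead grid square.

Add 180° to longitude and 90° to latitude: 304.56900, 1.50194.
Field: 304.56900/20 → 15 → P, 1.50194/10 → 0 → A; chars PA.
Square: 4.56900/2 → 2, 1.50194/1 → 1; chars 21.
Subsquare: 0.56900/0.0833333 → 6 → g, 0.50194/0.0416667 → 12 → m; chars gm.
Extended square: 0.06900/0.00833333 → 8, 0.00194/0.00416667 → 0; chars 80.

PA21gm80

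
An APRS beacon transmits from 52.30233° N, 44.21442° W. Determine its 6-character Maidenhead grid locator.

GO72vh

Add 180° to longitude and 90° to latitude: 135.7856, 142.3023.
Field (20°×10°, letters A–R): 135.7856/20 → 6 → G, 142.3023/10 → 14 → O; chars GO.
Square (2°×1°, digits 0–9): 15.7856/2 → 7, 2.3023/1 → 2; chars 72.
Subsquare (5′×2.5′, letters a–x): 1.7856/0.0833333 → 21 → v, 0.3023/0.0416667 → 7 → h; chars vh.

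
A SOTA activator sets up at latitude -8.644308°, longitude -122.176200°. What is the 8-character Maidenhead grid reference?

CI81vi85

Add 180° to longitude and 90° to latitude: 57.82380, 81.35569.
Field (20°×10°, letters A–R): 57.82380/20 → 2 → C, 81.35569/10 → 8 → I; chars CI.
Square (2°×1°, digits 0–9): 17.82380/2 → 8, 1.35569/1 → 1; chars 81.
Subsquare (5′×2.5′, letters a–x): 1.82380/0.0833333 → 21 → v, 0.35569/0.0416667 → 8 → i; chars vi.
Extended square (30″×15″, digits 0–9): 0.07380/0.00833333 → 8, 0.02236/0.00416667 → 5; chars 85.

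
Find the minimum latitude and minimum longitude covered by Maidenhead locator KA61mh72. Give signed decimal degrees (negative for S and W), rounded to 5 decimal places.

Field K=10, A=0: +10·20° lon, +0·10° lat → SW at lon 20°, lat -90°.
Square 6, 1: +6·2° lon, +1·1° lat → SW at lon 32°, lat -89°.
Subsquare m=12, h=7: +12·0.0833333° lon, +7·0.0416667° lat → SW at lon 33°, lat -88.7083°.
Extended square 7, 2: +7·0.00833333° lon, +2·0.00416667° lat → SW at lon 33.0583°, lat -88.7°.
latitude -88.70000, longitude 33.05833.

-88.70000, 33.05833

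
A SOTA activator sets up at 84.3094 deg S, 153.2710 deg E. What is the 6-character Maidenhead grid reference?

Offset from 180°W / 90°S: lon 333.2710°, lat 5.6906°.
Field (20°×10°, letters A–R): lon ⌊333.2710/20⌋ = 16 → Q; lat ⌊5.6906/10⌋ = 0 → A.
Square (2°×1°, digits 0–9): lon ⌊13.2710/2⌋ = 6; lat ⌊5.6906/1⌋ = 5.
Subsquare (5′×2.5′, letters a–x): lon ⌊1.2710/0.0833333⌋ = 15 → p; lat ⌊0.6906/0.0416667⌋ = 16 → q.

QA65pq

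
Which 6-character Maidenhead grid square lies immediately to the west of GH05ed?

GH05dd

Longitude subsquare e = 4; −1 → 3 = d.
The latitude characters are unchanged.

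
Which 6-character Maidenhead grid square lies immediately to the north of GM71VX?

Latitude subsquare x = 23; +1 → 24, wraps to 0 = a, carry into square.
Latitude square 1; +1 → 2.
The longitude characters are unchanged.

GM72va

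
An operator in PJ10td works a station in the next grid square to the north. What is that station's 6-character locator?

PJ10te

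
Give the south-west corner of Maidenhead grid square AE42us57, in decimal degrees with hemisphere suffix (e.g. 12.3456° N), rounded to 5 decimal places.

47.22083° S, 170.29167° W

Field A=0, E=4: +0·20° lon, +4·10° lat → SW at lon -180°, lat -50°.
Square 4, 2: +4·2° lon, +2·1° lat → SW at lon -172°, lat -48°.
Subsquare u=20, s=18: +20·0.0833333° lon, +18·0.0416667° lat → SW at lon -170.333°, lat -47.25°.
Extended square 5, 7: +5·0.00833333° lon, +7·0.00416667° lat → SW at lon -170.292°, lat -47.2208°.
latitude 47.22083° S, longitude 170.29167° W.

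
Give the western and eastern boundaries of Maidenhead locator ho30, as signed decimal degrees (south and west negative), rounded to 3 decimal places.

-34.000, -32.000

Field H=7, O=14: +7·20° lon, +14·10° lat → SW at lon -40°, lat 50°.
Square 3, 0: +3·2° lon, +0·1° lat → SW at lon -34°, lat 50°.
Cell spans 2° lon × 1° lat.
west -34.000, east -32.000.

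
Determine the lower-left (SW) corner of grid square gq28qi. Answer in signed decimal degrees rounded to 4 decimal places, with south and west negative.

78.3333, -54.6667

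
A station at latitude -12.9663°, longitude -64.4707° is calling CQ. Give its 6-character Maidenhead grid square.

FH77sa

Add 180° to longitude and 90° to latitude: 115.5293, 77.0337.
Field: lon ⌊115.5293/20⌋ = 5 → F; lat ⌊77.0337/10⌋ = 7 → H.
Square: lon ⌊15.5293/2⌋ = 7; lat ⌊7.0337/1⌋ = 7.
Subsquare: lon ⌊1.5293/0.0833333⌋ = 18 → s; lat ⌊0.0337/0.0416667⌋ = 0 → a.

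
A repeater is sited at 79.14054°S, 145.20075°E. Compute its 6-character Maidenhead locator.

Shift to the Maidenhead origin (180°W, 90°S): lon 325.2007, lat 10.8595.
Field: lon ⌊325.2007/20⌋ = 16 → Q; lat ⌊10.8595/10⌋ = 1 → B.
Square: lon ⌊5.2007/2⌋ = 2; lat ⌊0.8595/1⌋ = 0.
Subsquare: lon ⌊1.2007/0.0833333⌋ = 14 → o; lat ⌊0.8595/0.0416667⌋ = 20 → u.

QB20ou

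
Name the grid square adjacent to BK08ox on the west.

BK08nx

Longitude subsquare o = 14; −1 → 13 = n.
The latitude characters are unchanged.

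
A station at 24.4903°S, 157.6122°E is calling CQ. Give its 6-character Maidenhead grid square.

QG85tm

Add 180° to longitude and 90° to latitude: 337.6122, 65.5097.
Field: 337.6122/20 → 16 → Q, 65.5097/10 → 6 → G; chars QG.
Square: 17.6122/2 → 8, 5.5097/1 → 5; chars 85.
Subsquare: 1.6122/0.0833333 → 19 → t, 0.5097/0.0416667 → 12 → m; chars tm.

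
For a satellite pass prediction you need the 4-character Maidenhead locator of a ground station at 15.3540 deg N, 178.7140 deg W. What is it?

AK05

Add 180° to longitude and 90° to latitude: 1.29, 105.35.
Field: lon ⌊1.29/20⌋ = 0 → A; lat ⌊105.35/10⌋ = 10 → K.
Square: lon ⌊1.29/2⌋ = 0; lat ⌊5.35/1⌋ = 5.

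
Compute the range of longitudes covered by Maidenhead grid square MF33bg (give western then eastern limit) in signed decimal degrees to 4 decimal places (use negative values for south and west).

Field M=12, F=5: +12·20° lon, +5·10° lat → SW at lon 60°, lat -40°.
Square 3, 3: +3·2° lon, +3·1° lat → SW at lon 66°, lat -37°.
Subsquare b=1, g=6: +1·0.0833333° lon, +6·0.0416667° lat → SW at lon 66.0833°, lat -36.75°.
Cell spans 0.0833333° lon × 0.0416667° lat.
west 66.0833, east 66.1667.

66.0833, 66.1667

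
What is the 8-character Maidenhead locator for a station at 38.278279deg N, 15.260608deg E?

JM78pg16

Shift to the Maidenhead origin (180°W, 90°S): lon 195.26061, lat 128.27828.
Field: 195.26061/20 → 9 → J, 128.27828/10 → 12 → M; chars JM.
Square: 15.26061/2 → 7, 8.27828/1 → 8; chars 78.
Subsquare: 1.26061/0.0833333 → 15 → p, 0.27828/0.0416667 → 6 → g; chars pg.
Extended square: 0.01061/0.00833333 → 1, 0.02828/0.00416667 → 6; chars 16.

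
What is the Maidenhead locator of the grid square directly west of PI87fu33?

Longitude extended square 3; −1 → 2.
The latitude characters are unchanged.

PI87fu23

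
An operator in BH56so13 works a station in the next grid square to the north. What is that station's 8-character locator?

Latitude extended square 3; +1 → 4.
The longitude characters are unchanged.

BH56so14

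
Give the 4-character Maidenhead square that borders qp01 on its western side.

PP91

Longitude square 0; −1 → -1, wraps to 9, carry into field.
Longitude field Q = 16; −1 → 15 = P.
The latitude characters are unchanged.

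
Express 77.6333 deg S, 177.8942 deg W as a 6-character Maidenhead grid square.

AB12bi

Add 180° to longitude and 90° to latitude: 2.1058, 12.3667.
Field: lon ⌊2.1058/20⌋ = 0 → A; lat ⌊12.3667/10⌋ = 1 → B.
Square: lon ⌊2.1058/2⌋ = 1; lat ⌊2.3667/1⌋ = 2.
Subsquare: lon ⌊0.1058/0.0833333⌋ = 1 → b; lat ⌊0.3667/0.0416667⌋ = 8 → i.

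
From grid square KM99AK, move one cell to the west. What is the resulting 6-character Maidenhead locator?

KM89xk

Longitude subsquare a = 0; −1 → -1, wraps to 23 = x, carry into square.
Longitude square 9; −1 → 8.
The latitude characters are unchanged.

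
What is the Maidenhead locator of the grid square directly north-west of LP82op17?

LP82op08

Longitude extended square 1; −1 → 0.
Latitude extended square 7; +1 → 8.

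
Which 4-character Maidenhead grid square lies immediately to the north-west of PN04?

ON95

Longitude square 0; −1 → -1, wraps to 9, carry into field.
Longitude field P = 15; −1 → 14 = O.
Latitude square 4; +1 → 5.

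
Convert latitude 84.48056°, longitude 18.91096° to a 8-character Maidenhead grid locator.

JR94kl95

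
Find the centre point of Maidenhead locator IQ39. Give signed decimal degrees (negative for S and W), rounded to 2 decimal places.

Field I=8, Q=16: +8·20° lon, +16·10° lat → SW at lon -20°, lat 70°.
Square 3, 9: +3·2° lon, +9·1° lat → SW at lon -14°, lat 79°.
Cell spans 2° lon × 1° lat. Centre is SW corner plus half of each.
latitude 79.50, longitude -13.00.

79.50, -13.00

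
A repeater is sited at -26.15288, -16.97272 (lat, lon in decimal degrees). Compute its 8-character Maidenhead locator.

Offset from 180°W / 90°S: lon 163.02728°, lat 63.84712°.
Field: lon ⌊163.02728/20⌋ = 8 → I; lat ⌊63.84712/10⌋ = 6 → G.
Square: lon ⌊3.02728/2⌋ = 1; lat ⌊3.84712/1⌋ = 3.
Subsquare: lon ⌊1.02728/0.0833333⌋ = 12 → m; lat ⌊0.84712/0.0416667⌋ = 20 → u.
Extended square: lon ⌊0.02728/0.00833333⌋ = 3; lat ⌊0.01379/0.00416667⌋ = 3.

IG13mu33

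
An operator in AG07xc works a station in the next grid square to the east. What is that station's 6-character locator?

AG17ac

Longitude subsquare x = 23; +1 → 24, wraps to 0 = a, carry into square.
Longitude square 0; +1 → 1.
The latitude characters are unchanged.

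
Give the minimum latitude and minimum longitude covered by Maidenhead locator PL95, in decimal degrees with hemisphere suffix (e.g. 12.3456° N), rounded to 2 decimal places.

Field P=15, L=11: +15·20° lon, +11·10° lat → SW at lon 120°, lat 20°.
Square 9, 5: +9·2° lon, +5·1° lat → SW at lon 138°, lat 25°.
latitude 25.00° N, longitude 138.00° E.

25.00° N, 138.00° E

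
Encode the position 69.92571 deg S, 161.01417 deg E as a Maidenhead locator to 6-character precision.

RC00mb

Offset from 180°W / 90°S: lon 341.0142°, lat 20.0743°.
Field: 341.0142/20 → 17 → R, 20.0743/10 → 2 → C; chars RC.
Square: 1.0142/2 → 0, 0.0743/1 → 0; chars 00.
Subsquare: 1.0142/0.0833333 → 12 → m, 0.0743/0.0416667 → 1 → b; chars mb.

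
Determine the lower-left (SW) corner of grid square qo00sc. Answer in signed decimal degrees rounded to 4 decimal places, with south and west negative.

Field Q=16, O=14: +16·20° lon, +14·10° lat → SW at lon 140°, lat 50°.
Square 0, 0: +0·2° lon, +0·1° lat → SW at lon 140°, lat 50°.
Subsquare s=18, c=2: +18·0.0833333° lon, +2·0.0416667° lat → SW at lon 141.5°, lat 50.0833°.
latitude 50.0833, longitude 141.5000.

50.0833, 141.5000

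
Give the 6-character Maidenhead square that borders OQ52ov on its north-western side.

Longitude subsquare o = 14; −1 → 13 = n.
Latitude subsquare v = 21; +1 → 22 = w.

OQ52nw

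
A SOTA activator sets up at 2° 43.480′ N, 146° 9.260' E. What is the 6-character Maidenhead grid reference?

Offset from 180°W / 90°S: lon 326.1543°, lat 92.7247°.
Field: 326.1543/20 → 16 → Q, 92.7247/10 → 9 → J; chars QJ.
Square: 6.1543/2 → 3, 2.7247/1 → 2; chars 32.
Subsquare: 0.1543/0.0833333 → 1 → b, 0.7247/0.0416667 → 17 → r; chars br.

QJ32br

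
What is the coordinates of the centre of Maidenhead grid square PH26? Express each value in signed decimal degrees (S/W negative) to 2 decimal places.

Field P=15, H=7: +15·20° lon, +7·10° lat → SW at lon 120°, lat -20°.
Square 2, 6: +2·2° lon, +6·1° lat → SW at lon 124°, lat -14°.
Cell spans 2° lon × 1° lat. Centre is SW corner plus half of each.
latitude -13.50, longitude 125.00.

-13.50, 125.00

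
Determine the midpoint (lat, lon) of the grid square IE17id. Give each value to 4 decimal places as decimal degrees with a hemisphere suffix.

Field I=8, E=4: +8·20° lon, +4·10° lat → SW at lon -20°, lat -50°.
Square 1, 7: +1·2° lon, +7·1° lat → SW at lon -18°, lat -43°.
Subsquare i=8, d=3: +8·0.0833333° lon, +3·0.0416667° lat → SW at lon -17.3333°, lat -42.875°.
Cell spans 0.0833333° lon × 0.0416667° lat. Centre is SW corner plus half of each.
latitude 42.8542° S, longitude 17.2917° W.

42.8542° S, 17.2917° W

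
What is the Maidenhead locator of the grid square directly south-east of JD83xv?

Longitude subsquare x = 23; +1 → 24, wraps to 0 = a, carry into square.
Longitude square 8; +1 → 9.
Latitude subsquare v = 21; −1 → 20 = u.

JD93au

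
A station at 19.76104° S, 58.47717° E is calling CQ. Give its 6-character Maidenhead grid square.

LH90ff

Offset from 180°W / 90°S: lon 238.4772°, lat 70.2390°.
Field (20°×10°, letters A–R): 238.4772/20 → 11 → L, 70.2390/10 → 7 → H; chars LH.
Square (2°×1°, digits 0–9): 18.4772/2 → 9, 0.2390/1 → 0; chars 90.
Subsquare (5′×2.5′, letters a–x): 0.4772/0.0833333 → 5 → f, 0.2390/0.0416667 → 5 → f; chars ff.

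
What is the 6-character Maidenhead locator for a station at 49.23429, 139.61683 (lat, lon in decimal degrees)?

Offset from 180°W / 90°S: lon 319.6168°, lat 139.2343°.
Field: 319.6168/20 → 15 → P, 139.2343/10 → 13 → N; chars PN.
Square: 19.6168/2 → 9, 9.2343/1 → 9; chars 99.
Subsquare: 1.6168/0.0833333 → 19 → t, 0.2343/0.0416667 → 5 → f; chars tf.

PN99tf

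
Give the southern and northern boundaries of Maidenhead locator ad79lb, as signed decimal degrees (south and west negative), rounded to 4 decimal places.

-50.9583, -50.9167

Field A=0, D=3: +0·20° lon, +3·10° lat → SW at lon -180°, lat -60°.
Square 7, 9: +7·2° lon, +9·1° lat → SW at lon -166°, lat -51°.
Subsquare l=11, b=1: +11·0.0833333° lon, +1·0.0416667° lat → SW at lon -165.083°, lat -50.9583°.
Cell spans 0.0833333° lon × 0.0416667° lat.
south -50.9583, north -50.9167.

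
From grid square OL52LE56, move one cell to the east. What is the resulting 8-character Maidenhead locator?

Longitude extended square 5; +1 → 6.
The latitude characters are unchanged.

OL52le66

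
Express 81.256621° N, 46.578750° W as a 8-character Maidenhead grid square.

GR61rg01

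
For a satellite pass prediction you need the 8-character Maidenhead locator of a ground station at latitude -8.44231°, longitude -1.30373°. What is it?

Shift to the Maidenhead origin (180°W, 90°S): lon 178.69627, lat 81.55769.
Field: lon ⌊178.69627/20⌋ = 8 → I; lat ⌊81.55769/10⌋ = 8 → I.
Square: lon ⌊18.69627/2⌋ = 9; lat ⌊1.55769/1⌋ = 1.
Subsquare: lon ⌊0.69627/0.0833333⌋ = 8 → i; lat ⌊0.55769/0.0416667⌋ = 13 → n.
Extended square: lon ⌊0.02960/0.00833333⌋ = 3; lat ⌊0.01602/0.00416667⌋ = 3.

II91in33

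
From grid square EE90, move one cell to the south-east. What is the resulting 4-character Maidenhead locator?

FD09

Longitude square 9; +1 → 10, wraps to 0, carry into field.
Longitude field E = 4; +1 → 5 = F.
Latitude square 0; −1 → -1, wraps to 9, carry into field.
Latitude field E = 4; −1 → 3 = D.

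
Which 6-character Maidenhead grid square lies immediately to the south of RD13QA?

Latitude subsquare a = 0; −1 → -1, wraps to 23 = x, carry into square.
Latitude square 3; −1 → 2.
The longitude characters are unchanged.

RD12qx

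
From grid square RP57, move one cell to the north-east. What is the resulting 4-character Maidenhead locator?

Longitude square 5; +1 → 6.
Latitude square 7; +1 → 8.

RP68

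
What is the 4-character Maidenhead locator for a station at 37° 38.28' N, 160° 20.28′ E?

RM07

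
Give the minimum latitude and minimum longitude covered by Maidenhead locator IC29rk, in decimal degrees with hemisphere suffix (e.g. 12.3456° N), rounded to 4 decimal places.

60.5833° S, 14.5833° W

Field I=8, C=2: +8·20° lon, +2·10° lat → SW at lon -20°, lat -70°.
Square 2, 9: +2·2° lon, +9·1° lat → SW at lon -16°, lat -61°.
Subsquare r=17, k=10: +17·0.0833333° lon, +10·0.0416667° lat → SW at lon -14.5833°, lat -60.5833°.
latitude 60.5833° S, longitude 14.5833° W.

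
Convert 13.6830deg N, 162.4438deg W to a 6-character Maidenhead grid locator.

AK83sq

Shift to the Maidenhead origin (180°W, 90°S): lon 17.5562, lat 103.6830.
Field: 17.5562/20 → 0 → A, 103.6830/10 → 10 → K; chars AK.
Square: 17.5562/2 → 8, 3.6830/1 → 3; chars 83.
Subsquare: 1.5562/0.0833333 → 18 → s, 0.6830/0.0416667 → 16 → q; chars sq.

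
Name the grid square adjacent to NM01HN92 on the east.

Longitude extended square 9; +1 → 10, wraps to 0, carry into subsquare.
Longitude subsquare h = 7; +1 → 8 = i.
The latitude characters are unchanged.

NM01in02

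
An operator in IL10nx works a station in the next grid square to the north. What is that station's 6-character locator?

IL11na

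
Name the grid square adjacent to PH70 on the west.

PH60

Longitude square 7; −1 → 6.
The latitude characters are unchanged.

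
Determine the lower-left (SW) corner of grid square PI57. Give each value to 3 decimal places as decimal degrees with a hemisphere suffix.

Field P=15, I=8: +15·20° lon, +8·10° lat → SW at lon 120°, lat -10°.
Square 5, 7: +5·2° lon, +7·1° lat → SW at lon 130°, lat -3°.
latitude 3.000° S, longitude 130.000° E.

3.000° S, 130.000° E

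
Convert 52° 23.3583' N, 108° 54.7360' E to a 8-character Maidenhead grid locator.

Offset from 180°W / 90°S: lon 288.91227°, lat 142.38931°.
Field: 288.91227/20 → 14 → O, 142.38931/10 → 14 → O; chars OO.
Square: 8.91227/2 → 4, 2.38931/1 → 2; chars 42.
Subsquare: 0.91227/0.0833333 → 10 → k, 0.38931/0.0416667 → 9 → j; chars kj.
Extended square: 0.07893/0.00833333 → 9, 0.01431/0.00416667 → 3; chars 93.

OO42kj93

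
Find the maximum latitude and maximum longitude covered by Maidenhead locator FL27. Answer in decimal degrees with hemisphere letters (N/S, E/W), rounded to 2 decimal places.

28.00° N, 74.00° W

Field F=5, L=11: +5·20° lon, +11·10° lat → SW at lon -80°, lat 20°.
Square 2, 7: +2·2° lon, +7·1° lat → SW at lon -76°, lat 27°.
Cell spans 2° lon × 1° lat. NE corner is SW corner plus one full cell.
latitude 28.00° N, longitude 74.00° W.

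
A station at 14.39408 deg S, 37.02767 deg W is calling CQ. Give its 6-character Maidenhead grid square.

Offset from 180°W / 90°S: lon 142.9723°, lat 75.6059°.
Field: 142.9723/20 → 7 → H, 75.6059/10 → 7 → H; chars HH.
Square: 2.9723/2 → 1, 5.6059/1 → 5; chars 15.
Subsquare: 0.9723/0.0833333 → 11 → l, 0.6059/0.0416667 → 14 → o; chars lo.

HH15lo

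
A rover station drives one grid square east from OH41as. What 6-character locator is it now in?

OH41bs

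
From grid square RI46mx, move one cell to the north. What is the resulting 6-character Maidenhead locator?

RI47ma

Latitude subsquare x = 23; +1 → 24, wraps to 0 = a, carry into square.
Latitude square 6; +1 → 7.
The longitude characters are unchanged.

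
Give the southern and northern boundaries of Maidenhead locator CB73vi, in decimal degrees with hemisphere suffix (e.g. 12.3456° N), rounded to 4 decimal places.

Field C=2, B=1: +2·20° lon, +1·10° lat → SW at lon -140°, lat -80°.
Square 7, 3: +7·2° lon, +3·1° lat → SW at lon -126°, lat -77°.
Subsquare v=21, i=8: +21·0.0833333° lon, +8·0.0416667° lat → SW at lon -124.25°, lat -76.6667°.
Cell spans 0.0833333° lon × 0.0416667° lat.
south 76.6667° S, north 76.6250° S.

76.6667° S, 76.6250° S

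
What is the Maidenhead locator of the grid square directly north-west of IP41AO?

IP31xp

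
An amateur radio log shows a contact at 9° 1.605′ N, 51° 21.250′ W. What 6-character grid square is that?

GJ49ha

Offset from 180°W / 90°S: lon 128.6458°, lat 99.0267°.
Field: 128.6458/20 → 6 → G, 99.0267/10 → 9 → J; chars GJ.
Square: 8.6458/2 → 4, 9.0267/1 → 9; chars 49.
Subsquare: 0.6458/0.0833333 → 7 → h, 0.0267/0.0416667 → 0 → a; chars ha.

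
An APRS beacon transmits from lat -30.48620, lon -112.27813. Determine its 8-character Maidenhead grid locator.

Shift to the Maidenhead origin (180°W, 90°S): lon 67.72187, lat 59.51380.
Field: lon ⌊67.72187/20⌋ = 3 → D; lat ⌊59.51380/10⌋ = 5 → F.
Square: lon ⌊7.72187/2⌋ = 3; lat ⌊9.51380/1⌋ = 9.
Subsquare: lon ⌊1.72187/0.0833333⌋ = 20 → u; lat ⌊0.51380/0.0416667⌋ = 12 → m.
Extended square: lon ⌊0.05520/0.00833333⌋ = 6; lat ⌊0.01380/0.00416667⌋ = 3.

DF39um63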